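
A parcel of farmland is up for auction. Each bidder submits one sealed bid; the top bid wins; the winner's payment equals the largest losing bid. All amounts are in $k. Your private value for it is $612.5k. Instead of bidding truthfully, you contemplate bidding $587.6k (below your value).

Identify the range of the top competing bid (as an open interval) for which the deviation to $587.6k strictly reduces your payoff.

If the competing bid is below $587.6k, both bids win at the same price — no difference.
If it is above $612.5k, both bids lose — no difference.
If it lies strictly between $587.6k and $612.5k, bidding your value wins at a price below your value (positive payoff) while bidding $587.6k loses (payoff 0).
So the deviation strictly hurts on the open interval ($587.6k, $612.5k).

($587.6k, $612.5k)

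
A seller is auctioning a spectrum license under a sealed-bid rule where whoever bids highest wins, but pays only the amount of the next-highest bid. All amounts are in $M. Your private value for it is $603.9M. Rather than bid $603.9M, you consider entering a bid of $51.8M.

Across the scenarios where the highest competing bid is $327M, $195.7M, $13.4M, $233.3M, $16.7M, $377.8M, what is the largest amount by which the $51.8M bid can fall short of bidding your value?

$327M: truthful gives $276.9M, deviation gives $0M → loss $276.9M.
$195.7M: truthful gives $408.2M, deviation gives $0M → loss $408.2M.
$13.4M: same outcome either way → loss $0M.
$233.3M: truthful gives $370.6M, deviation gives $0M → loss $370.6M.
$16.7M: same outcome either way → loss $0M.
$377.8M: truthful gives $226.1M, deviation gives $0M → loss $226.1M.
Maximum loss: $408.2M.

$408.2M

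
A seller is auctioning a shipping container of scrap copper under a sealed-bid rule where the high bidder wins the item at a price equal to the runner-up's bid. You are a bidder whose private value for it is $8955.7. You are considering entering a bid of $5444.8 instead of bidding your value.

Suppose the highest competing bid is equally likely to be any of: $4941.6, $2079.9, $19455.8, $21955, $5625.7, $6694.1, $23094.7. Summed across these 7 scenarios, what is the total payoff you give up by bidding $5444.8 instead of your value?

The deviation costs you only when the competing bid falls strictly between $5444.8 and $8955.7; elsewhere both bids give the same outcome.
$4941.6: outcomes coincide → loss $0.
$2079.9: outcomes coincide → loss $0.
$19455.8: outcomes coincide → loss $0.
$21955: outcomes coincide → loss $0.
$5625.7: truthful payoff $3330, deviation payoff $0 → loss $3330.
$6694.1: truthful payoff $2261.6, deviation payoff $0 → loss $2261.6.
$23094.7: outcomes coincide → loss $0.
Total loss = $3330 + $2261.6 = $5591.6.

$5591.6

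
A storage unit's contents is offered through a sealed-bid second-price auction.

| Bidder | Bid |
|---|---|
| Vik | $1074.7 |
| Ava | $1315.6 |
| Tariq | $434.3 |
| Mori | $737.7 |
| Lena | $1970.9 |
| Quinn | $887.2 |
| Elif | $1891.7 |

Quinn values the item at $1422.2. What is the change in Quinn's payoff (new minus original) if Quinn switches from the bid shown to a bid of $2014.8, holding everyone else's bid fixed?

The highest bid among the other bidders is $1970.9; Quinn's bid doesn't change that.
Original bid $887.2: Quinn is not highest (top rival bid is $1970.9); payoff $0.
Alternative bid $2014.8: Quinn is highest, pays the top rival bid $1970.9; payoff $1422.2 − $1970.9 = −$548.7.
Change in payoff = −$548.7 − ($0) = −$548.7.

−$548.7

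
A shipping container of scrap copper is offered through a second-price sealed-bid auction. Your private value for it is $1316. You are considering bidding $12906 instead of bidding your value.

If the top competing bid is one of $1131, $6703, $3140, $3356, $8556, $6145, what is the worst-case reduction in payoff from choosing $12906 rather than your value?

$1131: same outcome either way → loss $0.
$6703: truthful gives $0, deviation gives −$5387 → loss $5387.
$3140: truthful gives $0, deviation gives −$1824 → loss $1824.
$3356: truthful gives $0, deviation gives −$2040 → loss $2040.
$8556: truthful gives $0, deviation gives −$7240 → loss $7240.
$6145: truthful gives $0, deviation gives −$4829 → loss $4829.
Maximum loss: $7240.

$7240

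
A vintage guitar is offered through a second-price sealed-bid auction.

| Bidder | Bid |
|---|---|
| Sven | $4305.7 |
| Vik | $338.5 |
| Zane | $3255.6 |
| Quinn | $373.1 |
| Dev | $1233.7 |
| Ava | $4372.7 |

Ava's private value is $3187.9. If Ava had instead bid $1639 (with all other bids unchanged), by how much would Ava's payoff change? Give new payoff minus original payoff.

$1117.8

The highest bid among the other bidders is $4305.7; Ava's bid doesn't change that.
Original bid $4372.7: Ava is highest, pays the top rival bid $4305.7; payoff $3187.9 − $4305.7 = −$1117.8.
Alternative bid $1639: Ava is not highest (top rival bid is $4305.7); payoff $0.
Change in payoff = $0 − (−$1117.8) = $1117.8.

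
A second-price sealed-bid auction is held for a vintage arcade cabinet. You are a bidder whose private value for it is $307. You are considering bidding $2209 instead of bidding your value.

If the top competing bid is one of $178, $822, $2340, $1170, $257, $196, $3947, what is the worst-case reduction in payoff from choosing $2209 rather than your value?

$178: same outcome either way → loss $0.
$822: truthful gives $0, deviation gives −$515 → loss $515.
$2340: same outcome either way → loss $0.
$1170: truthful gives $0, deviation gives −$863 → loss $863.
$257: same outcome either way → loss $0.
$196: same outcome either way → loss $0.
$3947: same outcome either way → loss $0.
Maximum loss: $863.

$863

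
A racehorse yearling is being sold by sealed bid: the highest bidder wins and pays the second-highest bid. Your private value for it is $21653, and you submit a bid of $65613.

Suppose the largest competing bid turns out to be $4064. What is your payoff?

$17589

Your bid $65613 exceeds the highest competing bid $4064, so you win.
In a second-price auction the winner pays the second-highest bid, $4064.
Payoff = value − price = $21653 − $4064 = $17589.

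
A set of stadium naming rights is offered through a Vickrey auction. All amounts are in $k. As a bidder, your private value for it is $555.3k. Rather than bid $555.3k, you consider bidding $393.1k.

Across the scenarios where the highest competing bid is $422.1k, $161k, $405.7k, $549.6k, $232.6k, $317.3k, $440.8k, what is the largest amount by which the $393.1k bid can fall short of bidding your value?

$422.1k: truthful gives $133.2k, deviation gives $0k → loss $133.2k.
$161k: same outcome either way → loss $0k.
$405.7k: truthful gives $149.6k, deviation gives $0k → loss $149.6k.
$549.6k: truthful gives $5.7k, deviation gives $0k → loss $5.7k.
$232.6k: same outcome either way → loss $0k.
$317.3k: same outcome either way → loss $0k.
$440.8k: truthful gives $114.5k, deviation gives $0k → loss $114.5k.
Maximum loss: $149.6k.

$149.6k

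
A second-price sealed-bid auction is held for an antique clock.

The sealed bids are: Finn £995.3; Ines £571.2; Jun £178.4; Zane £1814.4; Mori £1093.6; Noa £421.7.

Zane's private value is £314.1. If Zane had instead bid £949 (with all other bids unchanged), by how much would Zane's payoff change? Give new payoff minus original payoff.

The highest bid among the other bidders is £1093.6; Zane's bid doesn't change that.
Original bid £1814.4: Zane is highest, pays the top rival bid £1093.6; payoff £314.1 − £1093.6 = −£779.5.
Alternative bid £949: Zane is not highest (top rival bid is £1093.6); payoff £0.
Change in payoff = £0 − (−£779.5) = £779.5.

£779.5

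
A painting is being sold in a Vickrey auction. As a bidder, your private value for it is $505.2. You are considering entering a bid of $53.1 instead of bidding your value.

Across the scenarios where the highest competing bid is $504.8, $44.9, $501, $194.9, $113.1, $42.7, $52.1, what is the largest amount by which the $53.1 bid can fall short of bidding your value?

$504.8: truthful gives $0.4, deviation gives $0 → loss $0.4.
$44.9: same outcome either way → loss $0.
$501: truthful gives $4.2, deviation gives $0 → loss $4.2.
$194.9: truthful gives $310.3, deviation gives $0 → loss $310.3.
$113.1: truthful gives $392.1, deviation gives $0 → loss $392.1.
$42.7: same outcome either way → loss $0.
$52.1: same outcome either way → loss $0.
Maximum loss: $392.1.

$392.1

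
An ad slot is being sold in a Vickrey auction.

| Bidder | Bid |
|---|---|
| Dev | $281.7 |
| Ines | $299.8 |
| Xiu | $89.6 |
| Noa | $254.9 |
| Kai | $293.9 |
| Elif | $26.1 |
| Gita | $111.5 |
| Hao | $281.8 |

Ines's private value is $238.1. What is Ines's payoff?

−$55.8

Highest bid: Ines at $299.8, so Ines wins.
Second-highest bid: Kai at $293.9 — that is the price the winner pays.
Ines's payoff = value − price = $238.1 − $293.9 = −$55.8.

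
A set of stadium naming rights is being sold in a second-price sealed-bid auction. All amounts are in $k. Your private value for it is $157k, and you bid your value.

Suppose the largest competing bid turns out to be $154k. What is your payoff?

Your bid $157k exceeds the highest competing bid $154k, so you win.
In a second-price auction the winner pays the second-highest bid, $154k.
Payoff = value − price = $157k − $154k = $3k.

$3k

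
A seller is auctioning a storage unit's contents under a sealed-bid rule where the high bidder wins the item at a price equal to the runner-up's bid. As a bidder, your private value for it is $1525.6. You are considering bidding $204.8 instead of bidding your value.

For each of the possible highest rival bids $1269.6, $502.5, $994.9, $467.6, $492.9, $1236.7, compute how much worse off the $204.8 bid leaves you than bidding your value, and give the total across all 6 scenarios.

The deviation costs you only when the competing bid falls strictly between $204.8 and $1525.6; elsewhere both bids give the same outcome.
$1269.6: truthful payoff $256, deviation payoff $0 → loss $256.
$502.5: truthful payoff $1023.1, deviation payoff $0 → loss $1023.1.
$994.9: truthful payoff $530.7, deviation payoff $0 → loss $530.7.
$467.6: truthful payoff $1058, deviation payoff $0 → loss $1058.
$492.9: truthful payoff $1032.7, deviation payoff $0 → loss $1032.7.
$1236.7: truthful payoff $288.9, deviation payoff $0 → loss $288.9.
Total loss = $256 + $1023.1 + $530.7 + $1058 + $1032.7 + $288.9 = $4189.4.

$4189.4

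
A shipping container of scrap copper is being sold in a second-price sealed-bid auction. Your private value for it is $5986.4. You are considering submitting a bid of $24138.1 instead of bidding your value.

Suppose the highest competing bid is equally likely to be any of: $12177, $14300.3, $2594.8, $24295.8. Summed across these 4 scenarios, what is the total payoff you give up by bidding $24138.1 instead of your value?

$14504.5

The deviation costs you only when the competing bid falls strictly between $5986.4 and $24138.1; elsewhere both bids give the same outcome.
$12177: truthful payoff $0, deviation payoff −$6190.6 → loss $6190.6.
$14300.3: truthful payoff $0, deviation payoff −$8313.9 → loss $8313.9.
$2594.8: outcomes coincide → loss $0.
$24295.8: outcomes coincide → loss $0.
Total loss = $6190.6 + $8313.9 = $14504.5.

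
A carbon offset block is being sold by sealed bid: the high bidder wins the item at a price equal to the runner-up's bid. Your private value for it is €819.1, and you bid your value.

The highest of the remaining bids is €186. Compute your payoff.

Your bid €819.1 exceeds the highest competing bid €186, so you win.
In a second-price auction the winner pays the second-highest bid, €186.
Payoff = value − price = €819.1 − €186 = €633.1.

€633.1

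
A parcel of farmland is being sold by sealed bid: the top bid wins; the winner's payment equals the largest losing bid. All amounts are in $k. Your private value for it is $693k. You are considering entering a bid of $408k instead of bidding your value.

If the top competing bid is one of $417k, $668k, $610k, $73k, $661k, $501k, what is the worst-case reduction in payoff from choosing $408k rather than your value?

$417k: truthful gives $276k, deviation gives $0k → loss $276k.
$668k: truthful gives $25k, deviation gives $0k → loss $25k.
$610k: truthful gives $83k, deviation gives $0k → loss $83k.
$73k: same outcome either way → loss $0k.
$661k: truthful gives $32k, deviation gives $0k → loss $32k.
$501k: truthful gives $192k, deviation gives $0k → loss $192k.
Maximum loss: $276k.

$276k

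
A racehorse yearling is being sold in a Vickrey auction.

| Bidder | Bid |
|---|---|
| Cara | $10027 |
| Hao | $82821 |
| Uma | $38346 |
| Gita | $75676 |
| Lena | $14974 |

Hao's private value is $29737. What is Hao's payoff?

−$45939

Highest bid: Hao at $82821, so Hao wins.
Second-highest bid: Gita at $75676 — that is the price the winner pays.
Hao's payoff = value − price = $29737 − $75676 = −$45939.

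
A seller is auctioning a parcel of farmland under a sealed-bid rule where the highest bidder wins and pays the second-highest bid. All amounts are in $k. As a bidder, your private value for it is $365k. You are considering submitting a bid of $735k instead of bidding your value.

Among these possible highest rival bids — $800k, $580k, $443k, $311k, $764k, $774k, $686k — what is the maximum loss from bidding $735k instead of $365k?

$800k: same outcome either way → loss $0k.
$580k: truthful gives $0k, deviation gives −$215k → loss $215k.
$443k: truthful gives $0k, deviation gives −$78k → loss $78k.
$311k: same outcome either way → loss $0k.
$764k: same outcome either way → loss $0k.
$774k: same outcome either way → loss $0k.
$686k: truthful gives $0k, deviation gives −$321k → loss $321k.
Maximum loss: $321k.

$321k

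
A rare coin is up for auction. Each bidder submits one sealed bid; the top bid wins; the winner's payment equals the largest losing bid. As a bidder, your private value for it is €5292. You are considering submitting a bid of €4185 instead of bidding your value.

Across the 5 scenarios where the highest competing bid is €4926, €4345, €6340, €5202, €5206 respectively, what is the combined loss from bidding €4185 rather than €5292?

€1489

The deviation costs you only when the competing bid falls strictly between €4185 and €5292; elsewhere both bids give the same outcome.
€4926: truthful payoff €366, deviation payoff €0 → loss €366.
€4345: truthful payoff €947, deviation payoff €0 → loss €947.
€6340: outcomes coincide → loss €0.
€5202: truthful payoff €90, deviation payoff €0 → loss €90.
€5206: truthful payoff €86, deviation payoff €0 → loss €86.
Total loss = €366 + €947 + €90 + €86 = €1489.
Truthful bidding weakly dominates here: raising your bid can only win items priced above your value, and lowering it can only forfeit items priced below.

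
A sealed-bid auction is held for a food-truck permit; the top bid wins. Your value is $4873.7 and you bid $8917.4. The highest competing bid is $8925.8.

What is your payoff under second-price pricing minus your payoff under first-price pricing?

Your bid $8917.4 is below $8925.8, so you lose under either rule.
Payoff is $0 in both cases; difference = $0.

$0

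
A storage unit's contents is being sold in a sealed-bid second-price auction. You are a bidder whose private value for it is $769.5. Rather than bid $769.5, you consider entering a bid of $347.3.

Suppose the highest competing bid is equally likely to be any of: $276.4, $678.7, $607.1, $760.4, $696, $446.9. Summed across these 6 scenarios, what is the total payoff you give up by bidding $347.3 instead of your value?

$658.4

The deviation costs you only when the competing bid falls strictly between $347.3 and $769.5; elsewhere both bids give the same outcome.
$276.4: outcomes coincide → loss $0.
$678.7: truthful payoff $90.8, deviation payoff $0 → loss $90.8.
$607.1: truthful payoff $162.4, deviation payoff $0 → loss $162.4.
$760.4: truthful payoff $9.1, deviation payoff $0 → loss $9.1.
$696: truthful payoff $73.5, deviation payoff $0 → loss $73.5.
$446.9: truthful payoff $322.6, deviation payoff $0 → loss $322.6.
Total loss = $90.8 + $162.4 + $9.1 + $73.5 + $322.6 = $658.4.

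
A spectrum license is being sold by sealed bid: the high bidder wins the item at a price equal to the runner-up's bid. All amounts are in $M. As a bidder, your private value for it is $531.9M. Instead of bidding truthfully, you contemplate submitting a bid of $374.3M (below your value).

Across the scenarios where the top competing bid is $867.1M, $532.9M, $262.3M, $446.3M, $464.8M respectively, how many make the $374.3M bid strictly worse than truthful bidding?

2

The deviation hurts exactly when the highest competing bid lies strictly between $374.3M and $531.9M — underbidding then forfeits a profitable win.
$867.1M: above both → same outcome either way.
$532.9M: above both → same outcome either way.
$262.3M: below both → same outcome either way.
$446.3M: inside the interval → strictly worse (loss $85.6M).
$464.8M: inside the interval → strictly worse (loss $67.1M).
Count: 2.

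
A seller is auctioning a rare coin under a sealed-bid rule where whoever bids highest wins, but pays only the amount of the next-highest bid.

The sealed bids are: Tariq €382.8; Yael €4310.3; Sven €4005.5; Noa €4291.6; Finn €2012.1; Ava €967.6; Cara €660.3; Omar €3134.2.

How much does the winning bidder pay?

Highest bid: Yael at €4310.3, so Yael wins.
Second-highest bid: Noa at €4291.6 — that is the price the winner pays.

€4291.6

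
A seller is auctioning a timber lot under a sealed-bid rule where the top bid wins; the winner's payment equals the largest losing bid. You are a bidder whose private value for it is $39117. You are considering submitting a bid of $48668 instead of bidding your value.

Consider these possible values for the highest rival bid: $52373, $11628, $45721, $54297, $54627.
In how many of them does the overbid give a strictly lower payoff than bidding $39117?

1

The deviation hurts exactly when the highest competing bid lies strictly between $39117 and $48668 — overbidding then wins at a price above your value.
$52373: above both → same outcome either way.
$11628: below both → same outcome either way.
$45721: inside the interval → strictly worse (loss $6604).
$54297: above both → same outcome either way.
$54627: above both → same outcome either way.
Count: 1.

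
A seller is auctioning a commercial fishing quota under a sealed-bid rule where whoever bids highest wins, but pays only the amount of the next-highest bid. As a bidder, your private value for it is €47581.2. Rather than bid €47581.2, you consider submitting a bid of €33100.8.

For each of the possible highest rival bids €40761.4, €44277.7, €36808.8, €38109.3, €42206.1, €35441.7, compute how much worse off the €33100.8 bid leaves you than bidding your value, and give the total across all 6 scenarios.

The deviation costs you only when the competing bid falls strictly between €33100.8 and €47581.2; elsewhere both bids give the same outcome.
€40761.4: truthful payoff €6819.8, deviation payoff €0 → loss €6819.8.
€44277.7: truthful payoff €3303.5, deviation payoff €0 → loss €3303.5.
€36808.8: truthful payoff €10772.4, deviation payoff €0 → loss €10772.4.
€38109.3: truthful payoff €9471.9, deviation payoff €0 → loss €9471.9.
€42206.1: truthful payoff €5375.1, deviation payoff €0 → loss €5375.1.
€35441.7: truthful payoff €12139.5, deviation payoff €0 → loss €12139.5.
Total loss = €6819.8 + €3303.5 + €10772.4 + €9471.9 + €5375.1 + €12139.5 = €47882.2.

€47882.2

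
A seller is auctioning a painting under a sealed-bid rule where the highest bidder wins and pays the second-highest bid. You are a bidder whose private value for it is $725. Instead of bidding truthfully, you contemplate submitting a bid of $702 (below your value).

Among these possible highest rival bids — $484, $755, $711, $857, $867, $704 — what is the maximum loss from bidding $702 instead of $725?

$484: same outcome either way → loss $0.
$755: same outcome either way → loss $0.
$711: truthful gives $14, deviation gives $0 → loss $14.
$857: same outcome either way → loss $0.
$867: same outcome either way → loss $0.
$704: truthful gives $21, deviation gives $0 → loss $21.
Maximum loss: $21.

$21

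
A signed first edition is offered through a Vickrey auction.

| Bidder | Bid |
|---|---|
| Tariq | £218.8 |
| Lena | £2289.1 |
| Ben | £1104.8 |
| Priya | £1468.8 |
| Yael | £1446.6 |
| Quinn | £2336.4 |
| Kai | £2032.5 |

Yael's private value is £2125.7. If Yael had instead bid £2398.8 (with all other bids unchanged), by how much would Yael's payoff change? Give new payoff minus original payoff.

The highest bid among the other bidders is £2336.4; Yael's bid doesn't change that.
Original bid £1446.6: Yael is not highest (top rival bid is £2336.4); payoff £0.
Alternative bid £2398.8: Yael is highest, pays the top rival bid £2336.4; payoff £2125.7 − £2336.4 = −£210.7.
Change in payoff = −£210.7 − (£0) = −£210.7.

−£210.7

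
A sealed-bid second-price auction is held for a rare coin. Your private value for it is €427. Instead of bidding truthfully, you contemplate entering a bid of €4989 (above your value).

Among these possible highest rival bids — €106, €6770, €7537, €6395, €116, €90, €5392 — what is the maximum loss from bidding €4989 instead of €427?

€0

€106: same outcome either way → loss €0.
€6770: same outcome either way → loss €0.
€7537: same outcome either way → loss €0.
€6395: same outcome either way → loss €0.
€116: same outcome either way → loss €0.
€90: same outcome either way → loss €0.
€5392: same outcome either way → loss €0.
Maximum loss: €0.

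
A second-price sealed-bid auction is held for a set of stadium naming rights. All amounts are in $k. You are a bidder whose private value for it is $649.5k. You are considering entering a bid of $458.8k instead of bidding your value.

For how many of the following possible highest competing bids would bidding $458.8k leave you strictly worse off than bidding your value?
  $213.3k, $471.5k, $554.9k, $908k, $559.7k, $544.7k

The deviation hurts exactly when the highest competing bid lies strictly between $458.8k and $649.5k — underbidding then forfeits a profitable win.
$213.3k: below both → same outcome either way.
$471.5k: inside the interval → strictly worse (loss $178k).
$554.9k: inside the interval → strictly worse (loss $94.6k).
$908k: above both → same outcome either way.
$559.7k: inside the interval → strictly worse (loss $89.8k).
$544.7k: inside the interval → strictly worse (loss $104.8k).
Count: 4.

4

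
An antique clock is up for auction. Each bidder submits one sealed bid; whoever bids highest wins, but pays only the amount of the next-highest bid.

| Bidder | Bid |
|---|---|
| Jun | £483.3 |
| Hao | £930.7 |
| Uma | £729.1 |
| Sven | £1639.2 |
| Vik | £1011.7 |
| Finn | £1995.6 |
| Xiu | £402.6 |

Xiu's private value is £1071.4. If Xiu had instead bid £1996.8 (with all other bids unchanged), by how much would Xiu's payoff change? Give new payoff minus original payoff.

The highest bid among the other bidders is £1995.6; Xiu's bid doesn't change that.
Original bid £402.6: Xiu is not highest (top rival bid is £1995.6); payoff £0.
Alternative bid £1996.8: Xiu is highest, pays the top rival bid £1995.6; payoff £1071.4 − £1995.6 = −£924.2.
Change in payoff = −£924.2 − (£0) = −£924.2.

−£924.2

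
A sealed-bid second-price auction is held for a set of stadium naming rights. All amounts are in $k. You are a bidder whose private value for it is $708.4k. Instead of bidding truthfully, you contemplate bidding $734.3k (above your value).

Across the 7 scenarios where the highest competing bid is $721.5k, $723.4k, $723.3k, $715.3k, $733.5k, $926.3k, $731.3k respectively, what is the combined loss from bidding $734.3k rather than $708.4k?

The deviation costs you only when the competing bid falls strictly between $708.4k and $734.3k; elsewhere both bids give the same outcome.
$721.5k: truthful payoff $0k, deviation payoff −$13.1k → loss $13.1k.
$723.4k: truthful payoff $0k, deviation payoff −$15k → loss $15k.
$723.3k: truthful payoff $0k, deviation payoff −$14.9k → loss $14.9k.
$715.3k: truthful payoff $0k, deviation payoff −$6.9k → loss $6.9k.
$733.5k: truthful payoff $0k, deviation payoff −$25.1k → loss $25.1k.
$926.3k: outcomes coincide → loss $0k.
$731.3k: truthful payoff $0k, deviation payoff −$22.9k → loss $22.9k.
Total loss = $13.1k + $15k + $14.9k + $6.9k + $25.1k + $22.9k = $97.9k.

$97.9k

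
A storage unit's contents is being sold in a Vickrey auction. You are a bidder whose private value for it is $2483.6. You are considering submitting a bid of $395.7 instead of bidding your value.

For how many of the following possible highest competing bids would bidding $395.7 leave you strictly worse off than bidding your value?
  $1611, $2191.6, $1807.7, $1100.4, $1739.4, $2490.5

5

The deviation hurts exactly when the highest competing bid lies strictly between $395.7 and $2483.6 — underbidding then forfeits a profitable win.
$1611: inside the interval → strictly worse (loss $872.6).
$2191.6: inside the interval → strictly worse (loss $292).
$1807.7: inside the interval → strictly worse (loss $675.9).
$1100.4: inside the interval → strictly worse (loss $1383.2).
$1739.4: inside the interval → strictly worse (loss $744.2).
$2490.5: above both → same outcome either way.
Count: 5.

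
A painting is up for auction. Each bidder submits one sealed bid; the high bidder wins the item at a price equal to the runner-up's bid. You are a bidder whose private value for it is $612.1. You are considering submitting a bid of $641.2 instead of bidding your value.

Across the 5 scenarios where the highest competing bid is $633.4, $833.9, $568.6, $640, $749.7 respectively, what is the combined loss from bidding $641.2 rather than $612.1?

$49.2

The deviation costs you only when the competing bid falls strictly between $612.1 and $641.2; elsewhere both bids give the same outcome.
$633.4: truthful payoff $0, deviation payoff −$21.3 → loss $21.3.
$833.9: outcomes coincide → loss $0.
$568.6: outcomes coincide → loss $0.
$640: truthful payoff $0, deviation payoff −$27.9 → loss $27.9.
$749.7: outcomes coincide → loss $0.
Total loss = $21.3 + $27.9 = $49.2.
Truthful bidding weakly dominates here: raising your bid can only win items priced above your value, and lowering it can only forfeit items priced below.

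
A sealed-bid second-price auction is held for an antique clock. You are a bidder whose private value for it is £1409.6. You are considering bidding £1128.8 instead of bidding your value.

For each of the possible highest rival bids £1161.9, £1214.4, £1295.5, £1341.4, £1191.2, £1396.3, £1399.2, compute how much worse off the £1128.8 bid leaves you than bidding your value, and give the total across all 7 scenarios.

The deviation costs you only when the competing bid falls strictly between £1128.8 and £1409.6; elsewhere both bids give the same outcome.
£1161.9: truthful payoff £247.7, deviation payoff £0 → loss £247.7.
£1214.4: truthful payoff £195.2, deviation payoff £0 → loss £195.2.
£1295.5: truthful payoff £114.1, deviation payoff £0 → loss £114.1.
£1341.4: truthful payoff £68.2, deviation payoff £0 → loss £68.2.
£1191.2: truthful payoff £218.4, deviation payoff £0 → loss £218.4.
£1396.3: truthful payoff £13.3, deviation payoff £0 → loss £13.3.
£1399.2: truthful payoff £10.4, deviation payoff £0 → loss £10.4.
Total loss = £247.7 + £195.2 + £114.1 + £68.2 + £218.4 + £13.3 + £10.4 = £867.3.

£867.3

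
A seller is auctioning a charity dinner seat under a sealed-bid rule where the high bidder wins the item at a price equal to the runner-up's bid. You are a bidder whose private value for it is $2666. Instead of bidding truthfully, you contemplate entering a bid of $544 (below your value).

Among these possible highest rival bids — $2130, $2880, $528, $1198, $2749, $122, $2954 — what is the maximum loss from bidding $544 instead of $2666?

$1468

$2130: truthful gives $536, deviation gives $0 → loss $536.
$2880: same outcome either way → loss $0.
$528: same outcome either way → loss $0.
$1198: truthful gives $1468, deviation gives $0 → loss $1468.
$2749: same outcome either way → loss $0.
$122: same outcome either way → loss $0.
$2954: same outcome either way → loss $0.
Maximum loss: $1468.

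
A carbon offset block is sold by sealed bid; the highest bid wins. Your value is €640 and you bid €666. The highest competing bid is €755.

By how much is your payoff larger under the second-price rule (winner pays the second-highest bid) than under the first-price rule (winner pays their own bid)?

Your bid €666 is below €755, so you lose under either rule.
Payoff is €0 in both cases; difference = €0.

€0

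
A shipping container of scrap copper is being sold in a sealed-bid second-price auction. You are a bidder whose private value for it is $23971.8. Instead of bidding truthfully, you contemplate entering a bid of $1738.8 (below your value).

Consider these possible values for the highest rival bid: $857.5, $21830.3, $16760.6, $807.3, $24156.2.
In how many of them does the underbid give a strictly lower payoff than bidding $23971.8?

2

The deviation hurts exactly when the highest competing bid lies strictly between $1738.8 and $23971.8 — underbidding then forfeits a profitable win.
$857.5: below both → same outcome either way.
$21830.3: inside the interval → strictly worse (loss $2141.5).
$16760.6: inside the interval → strictly worse (loss $7211.2).
$807.3: below both → same outcome either way.
$24156.2: above both → same outcome either way.
Count: 2.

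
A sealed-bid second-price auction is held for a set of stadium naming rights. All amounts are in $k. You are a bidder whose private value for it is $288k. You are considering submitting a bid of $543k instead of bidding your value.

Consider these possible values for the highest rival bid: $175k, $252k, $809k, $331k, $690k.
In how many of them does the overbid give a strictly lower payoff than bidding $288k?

The deviation hurts exactly when the highest competing bid lies strictly between $288k and $543k — overbidding then wins at a price above your value.
$175k: below both → same outcome either way.
$252k: below both → same outcome either way.
$809k: above both → same outcome either way.
$331k: inside the interval → strictly worse (loss $43k).
$690k: above both → same outcome either way.
Count: 1.

1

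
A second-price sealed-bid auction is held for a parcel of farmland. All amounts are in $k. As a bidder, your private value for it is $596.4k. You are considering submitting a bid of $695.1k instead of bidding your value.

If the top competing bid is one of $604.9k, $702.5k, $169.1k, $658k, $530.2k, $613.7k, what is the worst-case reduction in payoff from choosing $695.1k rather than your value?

$604.9k: truthful gives $0k, deviation gives −$8.5k → loss $8.5k.
$702.5k: same outcome either way → loss $0k.
$169.1k: same outcome either way → loss $0k.
$658k: truthful gives $0k, deviation gives −$61.6k → loss $61.6k.
$530.2k: same outcome either way → loss $0k.
$613.7k: truthful gives $0k, deviation gives −$17.3k → loss $17.3k.
Maximum loss: $61.6k.

$61.6k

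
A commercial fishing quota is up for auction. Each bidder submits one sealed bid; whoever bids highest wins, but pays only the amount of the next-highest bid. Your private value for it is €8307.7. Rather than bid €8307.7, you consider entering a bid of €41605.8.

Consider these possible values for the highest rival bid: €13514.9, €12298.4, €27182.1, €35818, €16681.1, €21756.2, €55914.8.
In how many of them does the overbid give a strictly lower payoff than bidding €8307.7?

6

The deviation hurts exactly when the highest competing bid lies strictly between €8307.7 and €41605.8 — overbidding then wins at a price above your value.
€13514.9: inside the interval → strictly worse (loss €5207.2).
€12298.4: inside the interval → strictly worse (loss €3990.7).
€27182.1: inside the interval → strictly worse (loss €18874.4).
€35818: inside the interval → strictly worse (loss €27510.3).
€16681.1: inside the interval → strictly worse (loss €8373.4).
€21756.2: inside the interval → strictly worse (loss €13448.5).
€55914.8: above both → same outcome either way.
Count: 6.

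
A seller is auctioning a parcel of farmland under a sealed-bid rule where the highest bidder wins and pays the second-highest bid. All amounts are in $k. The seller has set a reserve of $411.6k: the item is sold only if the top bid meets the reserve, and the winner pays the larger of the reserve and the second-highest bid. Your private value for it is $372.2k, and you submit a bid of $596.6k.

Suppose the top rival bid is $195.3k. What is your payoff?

Your bid $596.6k is the highest and exceeds the reserve.
Price = max(second-highest bid, reserve) = max($195.3k, $411.6k) = $411.6k.
Payoff = $372.2k − $411.6k = −$39.4k.

−$39.4k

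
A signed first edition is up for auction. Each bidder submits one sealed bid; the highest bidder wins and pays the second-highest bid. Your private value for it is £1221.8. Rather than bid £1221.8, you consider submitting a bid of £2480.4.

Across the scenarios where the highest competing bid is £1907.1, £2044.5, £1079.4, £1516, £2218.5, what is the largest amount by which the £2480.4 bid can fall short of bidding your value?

£996.7

£1907.1: truthful gives £0, deviation gives −£685.3 → loss £685.3.
£2044.5: truthful gives £0, deviation gives −£822.7 → loss £822.7.
£1079.4: same outcome either way → loss £0.
£1516: truthful gives £0, deviation gives −£294.2 → loss £294.2.
£2218.5: truthful gives £0, deviation gives −£996.7 → loss £996.7.
Maximum loss: £996.7.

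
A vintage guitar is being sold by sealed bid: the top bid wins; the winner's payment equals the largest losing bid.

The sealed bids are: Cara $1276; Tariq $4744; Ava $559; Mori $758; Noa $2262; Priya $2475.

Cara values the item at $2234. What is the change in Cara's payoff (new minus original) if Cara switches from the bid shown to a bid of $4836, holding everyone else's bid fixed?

The highest bid among the other bidders is $4744; Cara's bid doesn't change that.
Original bid $1276: Cara is not highest (top rival bid is $4744); payoff $0.
Alternative bid $4836: Cara is highest, pays the top rival bid $4744; payoff $2234 − $4744 = −$2510.
Change in payoff = −$2510 − ($0) = −$2510.

−$2510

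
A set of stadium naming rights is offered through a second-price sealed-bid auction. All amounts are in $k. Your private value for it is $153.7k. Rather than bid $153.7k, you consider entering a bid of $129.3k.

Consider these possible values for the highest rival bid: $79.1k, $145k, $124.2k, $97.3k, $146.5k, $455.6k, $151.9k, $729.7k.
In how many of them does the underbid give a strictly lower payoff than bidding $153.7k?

The deviation hurts exactly when the highest competing bid lies strictly between $129.3k and $153.7k — underbidding then forfeits a profitable win.
$79.1k: below both → same outcome either way.
$145k: inside the interval → strictly worse (loss $8.7k).
$124.2k: below both → same outcome either way.
$97.3k: below both → same outcome either way.
$146.5k: inside the interval → strictly worse (loss $7.2k).
$455.6k: above both → same outcome either way.
$151.9k: inside the interval → strictly worse (loss $1.8k).
$729.7k: above both → same outcome either way.
Count: 3.

3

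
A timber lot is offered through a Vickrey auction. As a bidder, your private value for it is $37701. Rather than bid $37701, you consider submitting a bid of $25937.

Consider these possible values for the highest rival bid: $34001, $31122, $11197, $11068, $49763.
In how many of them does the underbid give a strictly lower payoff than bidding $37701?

The deviation hurts exactly when the highest competing bid lies strictly between $25937 and $37701 — underbidding then forfeits a profitable win.
$34001: inside the interval → strictly worse (loss $3700).
$31122: inside the interval → strictly worse (loss $6579).
$11197: below both → same outcome either way.
$11068: below both → same outcome either way.
$49763: above both → same outcome either way.
Count: 2.

2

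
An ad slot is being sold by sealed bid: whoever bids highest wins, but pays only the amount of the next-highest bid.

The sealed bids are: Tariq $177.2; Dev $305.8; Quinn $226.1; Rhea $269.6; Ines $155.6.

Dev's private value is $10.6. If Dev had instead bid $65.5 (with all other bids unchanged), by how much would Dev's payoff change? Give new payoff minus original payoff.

The highest bid among the other bidders is $269.6; Dev's bid doesn't change that.
Original bid $305.8: Dev is highest, pays the top rival bid $269.6; payoff $10.6 − $269.6 = −$259.
Alternative bid $65.5: Dev is not highest (top rival bid is $269.6); payoff $0.
Change in payoff = $0 − (−$259) = $259.

$259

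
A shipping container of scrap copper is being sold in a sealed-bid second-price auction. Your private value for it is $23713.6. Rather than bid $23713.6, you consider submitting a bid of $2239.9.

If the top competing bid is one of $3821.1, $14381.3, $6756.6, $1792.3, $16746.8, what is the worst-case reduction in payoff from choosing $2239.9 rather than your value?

$19892.5

$3821.1: truthful gives $19892.5, deviation gives $0 → loss $19892.5.
$14381.3: truthful gives $9332.3, deviation gives $0 → loss $9332.3.
$6756.6: truthful gives $16957, deviation gives $0 → loss $16957.
$1792.3: same outcome either way → loss $0.
$16746.8: truthful gives $6966.8, deviation gives $0 → loss $6966.8.
Maximum loss: $19892.5.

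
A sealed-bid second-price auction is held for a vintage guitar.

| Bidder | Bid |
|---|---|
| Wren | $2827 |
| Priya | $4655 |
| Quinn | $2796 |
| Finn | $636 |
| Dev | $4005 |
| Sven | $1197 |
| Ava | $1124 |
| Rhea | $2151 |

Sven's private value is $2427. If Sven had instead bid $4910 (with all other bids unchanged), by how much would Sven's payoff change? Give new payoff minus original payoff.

The highest bid among the other bidders is $4655; Sven's bid doesn't change that.
Original bid $1197: Sven is not highest (top rival bid is $4655); payoff $0.
Alternative bid $4910: Sven is highest, pays the top rival bid $4655; payoff $2427 − $4655 = −$2228.
Change in payoff = −$2228 − ($0) = −$2228.

−$2228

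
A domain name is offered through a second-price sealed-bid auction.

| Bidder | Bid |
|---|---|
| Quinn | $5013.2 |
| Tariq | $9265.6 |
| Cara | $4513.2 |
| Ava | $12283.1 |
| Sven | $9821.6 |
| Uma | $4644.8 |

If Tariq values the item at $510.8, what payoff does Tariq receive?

$0

Highest bid: Ava at $12283.1, so Ava wins.
Second-highest bid: Sven at $9821.6 — that is the price the winner pays.
Tariq did not win, so Tariq pays nothing and receives nothing: payoff $0.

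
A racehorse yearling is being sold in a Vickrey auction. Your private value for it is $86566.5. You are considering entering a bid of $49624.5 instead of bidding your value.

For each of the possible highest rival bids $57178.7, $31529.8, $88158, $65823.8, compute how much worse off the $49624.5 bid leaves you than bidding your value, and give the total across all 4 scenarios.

$50130.5

The deviation costs you only when the competing bid falls strictly between $49624.5 and $86566.5; elsewhere both bids give the same outcome.
$57178.7: truthful payoff $29387.8, deviation payoff $0 → loss $29387.8.
$31529.8: outcomes coincide → loss $0.
$88158: outcomes coincide → loss $0.
$65823.8: truthful payoff $20742.7, deviation payoff $0 → loss $20742.7.
Total loss = $29387.8 + $20742.7 = $50130.5.
Because the price is fixed by the runner-up's bid, deviating from your value can only change a good outcome into a bad one — never the reverse.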